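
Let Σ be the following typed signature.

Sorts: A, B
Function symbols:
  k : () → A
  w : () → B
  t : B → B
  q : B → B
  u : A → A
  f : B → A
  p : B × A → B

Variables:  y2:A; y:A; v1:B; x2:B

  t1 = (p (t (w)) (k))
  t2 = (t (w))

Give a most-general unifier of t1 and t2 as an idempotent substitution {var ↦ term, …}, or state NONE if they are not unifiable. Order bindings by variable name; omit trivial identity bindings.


head clash or occurs-check failure — not unifiable

NONE (not unifiable)


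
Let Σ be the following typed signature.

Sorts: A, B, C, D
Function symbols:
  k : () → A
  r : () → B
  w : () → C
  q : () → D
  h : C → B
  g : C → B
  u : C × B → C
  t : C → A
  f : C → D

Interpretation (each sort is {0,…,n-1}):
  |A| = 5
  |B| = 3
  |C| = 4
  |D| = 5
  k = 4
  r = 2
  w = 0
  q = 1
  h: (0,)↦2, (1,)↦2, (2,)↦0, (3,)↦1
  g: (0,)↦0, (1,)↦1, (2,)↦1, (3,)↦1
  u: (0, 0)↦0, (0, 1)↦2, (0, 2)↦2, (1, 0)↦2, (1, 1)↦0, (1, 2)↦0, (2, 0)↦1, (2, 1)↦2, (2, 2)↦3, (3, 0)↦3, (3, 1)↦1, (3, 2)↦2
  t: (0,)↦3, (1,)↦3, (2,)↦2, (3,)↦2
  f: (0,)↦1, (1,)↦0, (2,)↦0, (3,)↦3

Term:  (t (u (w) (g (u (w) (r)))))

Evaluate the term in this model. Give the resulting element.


value = 2

  w = 0
  w = 0
  r = 2
  (u (w) (r)) = u(0, 2) = 2
  (g (u (w) (r))) = g(2,) = 1
  (u (w) (g (u (w) (r)))) = u(0, 1) = 2
  (t (u (w) (g (u (w) (r))))) = t(2,) = 2


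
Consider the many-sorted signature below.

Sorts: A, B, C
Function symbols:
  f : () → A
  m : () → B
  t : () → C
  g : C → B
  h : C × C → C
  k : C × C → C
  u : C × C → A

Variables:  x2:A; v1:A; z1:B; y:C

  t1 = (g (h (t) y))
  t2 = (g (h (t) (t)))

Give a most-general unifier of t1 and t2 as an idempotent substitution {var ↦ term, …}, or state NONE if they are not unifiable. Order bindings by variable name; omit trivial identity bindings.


{y ↦ (t)}


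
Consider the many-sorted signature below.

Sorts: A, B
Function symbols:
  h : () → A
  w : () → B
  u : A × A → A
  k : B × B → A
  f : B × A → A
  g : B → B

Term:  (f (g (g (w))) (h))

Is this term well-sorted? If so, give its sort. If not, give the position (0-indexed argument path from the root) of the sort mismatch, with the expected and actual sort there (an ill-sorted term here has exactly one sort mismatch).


      (w) : B
    (g (w)) : B
  (g (g (w))) : B
  (h) : A
(f (g (g (w))) (h)) : A

well-sorted; sort = A


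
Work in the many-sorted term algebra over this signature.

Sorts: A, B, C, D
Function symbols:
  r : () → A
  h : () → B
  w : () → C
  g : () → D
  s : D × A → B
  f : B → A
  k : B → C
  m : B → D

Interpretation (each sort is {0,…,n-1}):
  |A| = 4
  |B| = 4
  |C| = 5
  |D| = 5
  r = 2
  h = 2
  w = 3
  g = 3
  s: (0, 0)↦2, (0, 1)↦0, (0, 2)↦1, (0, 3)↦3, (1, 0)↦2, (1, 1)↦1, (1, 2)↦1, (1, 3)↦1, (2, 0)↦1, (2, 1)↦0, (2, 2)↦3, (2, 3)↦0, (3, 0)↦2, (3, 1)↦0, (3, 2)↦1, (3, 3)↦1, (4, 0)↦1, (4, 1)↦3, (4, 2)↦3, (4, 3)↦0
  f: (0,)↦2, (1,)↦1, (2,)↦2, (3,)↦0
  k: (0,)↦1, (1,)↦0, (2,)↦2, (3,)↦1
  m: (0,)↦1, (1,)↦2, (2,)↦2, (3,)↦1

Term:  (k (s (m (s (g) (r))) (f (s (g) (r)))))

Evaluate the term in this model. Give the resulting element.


  g = 3
  r = 2
  (s (g) (r)) = s(3, 2) = 1
  (m (s (g) (r))) = m(1,) = 2
  g = 3
  r = 2
  (s (g) (r)) = s(3, 2) = 1
  (f (s (g) (r))) = f(1,) = 1
  (s (m (s (g) (r))) (f (s (g) (r)))) = s(2, 1) = 0
  (k (s (m (s (g) (r))) (f (s (g) (r))))) = k(0,) = 1

value = 1


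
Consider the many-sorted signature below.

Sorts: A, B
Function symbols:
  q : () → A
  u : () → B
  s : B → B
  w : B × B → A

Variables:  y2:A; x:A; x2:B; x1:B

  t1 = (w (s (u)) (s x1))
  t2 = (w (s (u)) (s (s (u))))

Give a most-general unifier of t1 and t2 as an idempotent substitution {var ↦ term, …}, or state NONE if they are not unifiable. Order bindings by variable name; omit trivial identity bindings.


{x1 ↦ (s (u))}


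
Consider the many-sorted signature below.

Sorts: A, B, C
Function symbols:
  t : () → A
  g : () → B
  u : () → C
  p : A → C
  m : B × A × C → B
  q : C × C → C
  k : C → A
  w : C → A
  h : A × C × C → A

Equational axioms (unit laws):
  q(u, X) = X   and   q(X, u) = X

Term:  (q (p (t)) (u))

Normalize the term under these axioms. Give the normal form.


normal form = (p (t))

1. (q (p (t)) (u))  →  (p (t))


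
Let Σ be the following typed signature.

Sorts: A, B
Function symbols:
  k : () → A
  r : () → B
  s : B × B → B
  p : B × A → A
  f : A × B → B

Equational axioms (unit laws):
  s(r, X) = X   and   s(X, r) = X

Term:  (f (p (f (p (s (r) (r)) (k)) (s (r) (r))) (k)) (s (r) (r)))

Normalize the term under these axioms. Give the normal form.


normal form = (f (p (f (p (r) (k)) (r)) (k)) (r))

1. (f (p (f (p (s (r) (r)) (k)) (s (r) (r))) (k)) (s (r) (r)))  →  (f (p (f (p (r) (k)) (s (r) (r))) (k)) (s (r) (r)))
2. (f (p (f (p (r) (k)) (s (r) (r))) (k)) (s (r) (r)))  →  (f (p (f (p (r) (k)) (r)) (k)) (s (r) (r)))
3. (f (p (f (p (r) (k)) (r)) (k)) (s (r) (r)))  →  (f (p (f (p (r) (k)) (r)) (k)) (r))


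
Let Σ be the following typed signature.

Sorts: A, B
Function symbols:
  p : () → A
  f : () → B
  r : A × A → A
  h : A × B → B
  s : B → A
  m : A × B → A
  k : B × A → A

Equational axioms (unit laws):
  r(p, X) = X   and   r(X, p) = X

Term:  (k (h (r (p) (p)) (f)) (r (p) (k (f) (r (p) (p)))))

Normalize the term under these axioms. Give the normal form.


normal form = (k (h (p) (f)) (k (f) (p)))

1. (k (h (r (p) (p)) (f)) (r (p) (k (f) (r (p) (p)))))  →  (k (h (p) (f)) (r (p) (k (f) (r (p) (p)))))
2. (k (h (p) (f)) (r (p) (k (f) (r (p) (p)))))  →  (k (h (p) (f)) (k (f) (r (p) (p))))
3. (k (h (p) (f)) (k (f) (r (p) (p))))  →  (k (h (p) (f)) (k (f) (p)))


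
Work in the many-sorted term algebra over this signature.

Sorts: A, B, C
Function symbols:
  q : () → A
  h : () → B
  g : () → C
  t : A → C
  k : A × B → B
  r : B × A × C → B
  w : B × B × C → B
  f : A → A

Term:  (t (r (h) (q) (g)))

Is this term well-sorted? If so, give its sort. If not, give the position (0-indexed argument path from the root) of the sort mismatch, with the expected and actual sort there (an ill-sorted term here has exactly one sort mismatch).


    (h) : B
    (q) : A
    (g) : C
  (r (h) (q) (g)) : B
(t (r (h) (q) (g))) : ✗ arg 0 at [0] has sort B, expected A

ill-sorted at position [0]: expected A, got B


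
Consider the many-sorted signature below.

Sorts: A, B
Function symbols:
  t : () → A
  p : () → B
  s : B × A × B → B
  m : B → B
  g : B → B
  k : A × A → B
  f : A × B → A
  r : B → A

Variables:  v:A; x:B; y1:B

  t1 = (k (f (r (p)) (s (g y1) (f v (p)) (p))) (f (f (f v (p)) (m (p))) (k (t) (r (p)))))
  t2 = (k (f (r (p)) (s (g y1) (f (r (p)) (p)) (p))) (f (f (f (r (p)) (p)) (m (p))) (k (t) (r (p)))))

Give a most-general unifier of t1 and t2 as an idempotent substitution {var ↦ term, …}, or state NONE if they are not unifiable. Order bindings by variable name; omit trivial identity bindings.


{v ↦ (r (p))}


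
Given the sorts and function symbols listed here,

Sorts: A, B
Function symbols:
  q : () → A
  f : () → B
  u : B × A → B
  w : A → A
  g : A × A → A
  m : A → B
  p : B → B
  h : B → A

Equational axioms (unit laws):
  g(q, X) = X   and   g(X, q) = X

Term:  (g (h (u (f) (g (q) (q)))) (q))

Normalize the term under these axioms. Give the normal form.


normal form = (h (u (f) (q)))

1. (g (h (u (f) (g (q) (q)))) (q))  →  (h (u (f) (g (q) (q))))
2. (h (u (f) (g (q) (q))))  →  (h (u (f) (q)))


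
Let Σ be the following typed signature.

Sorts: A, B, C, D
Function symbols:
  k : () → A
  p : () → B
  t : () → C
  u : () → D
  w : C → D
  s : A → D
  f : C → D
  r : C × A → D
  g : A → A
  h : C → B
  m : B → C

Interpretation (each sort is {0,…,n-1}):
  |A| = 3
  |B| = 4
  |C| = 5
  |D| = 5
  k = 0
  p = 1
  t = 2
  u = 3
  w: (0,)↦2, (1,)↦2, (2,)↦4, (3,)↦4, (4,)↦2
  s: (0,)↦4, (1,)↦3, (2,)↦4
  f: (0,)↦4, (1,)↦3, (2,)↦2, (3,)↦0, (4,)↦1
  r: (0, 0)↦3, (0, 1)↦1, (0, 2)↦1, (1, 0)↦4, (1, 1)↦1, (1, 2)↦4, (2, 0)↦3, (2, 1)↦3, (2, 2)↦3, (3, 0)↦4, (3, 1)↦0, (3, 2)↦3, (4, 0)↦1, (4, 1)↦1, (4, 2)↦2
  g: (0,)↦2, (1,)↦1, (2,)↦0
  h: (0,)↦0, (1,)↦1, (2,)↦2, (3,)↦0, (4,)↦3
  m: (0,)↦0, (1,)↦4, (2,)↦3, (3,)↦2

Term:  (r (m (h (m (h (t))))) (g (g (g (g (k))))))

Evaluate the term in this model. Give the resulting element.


  t = 2
  (h (t)) = h(2,) = 2
  (m (h (t))) = m(2,) = 3
  (h (m (h (t)))) = h(3,) = 0
  (m (h (m (h (t))))) = m(0,) = 0
  k = 0
  (g (k)) = g(0,) = 2
  (g (g (k))) = g(2,) = 0
  (g (g (g (k)))) = g(0,) = 2
  (g (g (g (g (k))))) = g(2,) = 0
  (r (m (h (m (h (t))))) (g (g (g (g (k)))))) = r(0, 0) = 3

value = 3


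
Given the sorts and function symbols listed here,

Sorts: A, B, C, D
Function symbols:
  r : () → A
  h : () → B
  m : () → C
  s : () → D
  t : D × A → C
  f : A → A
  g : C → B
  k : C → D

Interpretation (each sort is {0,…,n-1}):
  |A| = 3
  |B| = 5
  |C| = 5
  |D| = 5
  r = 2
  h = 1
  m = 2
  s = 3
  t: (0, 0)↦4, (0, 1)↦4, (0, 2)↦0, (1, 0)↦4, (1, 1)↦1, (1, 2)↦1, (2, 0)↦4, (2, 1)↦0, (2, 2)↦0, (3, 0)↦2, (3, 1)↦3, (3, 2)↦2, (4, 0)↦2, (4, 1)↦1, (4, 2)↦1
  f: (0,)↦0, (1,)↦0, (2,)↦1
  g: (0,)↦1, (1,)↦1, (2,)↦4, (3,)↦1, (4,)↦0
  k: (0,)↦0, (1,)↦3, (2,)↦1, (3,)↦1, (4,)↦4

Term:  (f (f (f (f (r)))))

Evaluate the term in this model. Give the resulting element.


value = 0

  r = 2
  (f (r)) = f(2,) = 1
  (f (f (r))) = f(1,) = 0
  (f (f (f (r)))) = f(0,) = 0
  (f (f (f (f (r))))) = f(0,) = 0


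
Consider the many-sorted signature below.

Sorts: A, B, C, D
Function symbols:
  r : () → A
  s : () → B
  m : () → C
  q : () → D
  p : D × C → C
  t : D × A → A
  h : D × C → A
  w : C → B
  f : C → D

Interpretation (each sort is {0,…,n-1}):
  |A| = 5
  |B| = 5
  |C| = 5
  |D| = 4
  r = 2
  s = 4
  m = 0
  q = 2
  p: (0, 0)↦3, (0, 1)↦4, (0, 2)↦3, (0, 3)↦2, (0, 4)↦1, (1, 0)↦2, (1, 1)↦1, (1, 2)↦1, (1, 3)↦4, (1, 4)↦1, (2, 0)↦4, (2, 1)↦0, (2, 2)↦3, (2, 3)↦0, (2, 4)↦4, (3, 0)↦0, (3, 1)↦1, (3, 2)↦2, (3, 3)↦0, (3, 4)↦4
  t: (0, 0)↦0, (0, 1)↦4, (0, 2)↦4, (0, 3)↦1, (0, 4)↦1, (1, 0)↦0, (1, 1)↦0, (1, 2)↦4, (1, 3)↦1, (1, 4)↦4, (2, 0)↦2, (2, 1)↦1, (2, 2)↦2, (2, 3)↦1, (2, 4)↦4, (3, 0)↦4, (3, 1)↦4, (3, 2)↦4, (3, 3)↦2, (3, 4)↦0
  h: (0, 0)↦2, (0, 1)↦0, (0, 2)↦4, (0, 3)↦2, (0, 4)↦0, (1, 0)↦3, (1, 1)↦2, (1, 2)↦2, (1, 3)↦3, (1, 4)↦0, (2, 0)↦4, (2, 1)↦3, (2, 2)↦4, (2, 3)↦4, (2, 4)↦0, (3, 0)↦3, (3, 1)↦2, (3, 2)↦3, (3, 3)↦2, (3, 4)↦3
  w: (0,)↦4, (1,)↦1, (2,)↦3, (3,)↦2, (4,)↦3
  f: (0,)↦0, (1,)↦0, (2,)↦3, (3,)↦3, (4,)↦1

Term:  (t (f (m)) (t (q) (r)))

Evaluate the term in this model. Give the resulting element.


  m = 0
  (f (m)) = f(0,) = 0
  q = 2
  r = 2
  (t (q) (r)) = t(2, 2) = 2
  (t (f (m)) (t (q) (r))) = t(0, 2) = 4

value = 4


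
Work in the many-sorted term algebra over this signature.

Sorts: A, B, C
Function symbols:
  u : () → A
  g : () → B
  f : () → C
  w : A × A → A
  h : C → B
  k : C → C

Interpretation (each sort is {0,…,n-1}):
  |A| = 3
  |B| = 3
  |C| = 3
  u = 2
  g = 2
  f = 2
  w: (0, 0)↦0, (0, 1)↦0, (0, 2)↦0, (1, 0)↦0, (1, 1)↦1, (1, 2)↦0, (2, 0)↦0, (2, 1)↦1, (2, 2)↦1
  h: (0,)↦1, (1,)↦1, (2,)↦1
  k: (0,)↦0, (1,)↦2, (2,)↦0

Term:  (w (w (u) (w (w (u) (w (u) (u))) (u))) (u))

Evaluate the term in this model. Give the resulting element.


value = 0

  u = 2
  u = 2
  u = 2
  u = 2
  (w (u) (u)) = w(2, 2) = 1
  (w (u) (w (u) (u))) = w(2, 1) = 1
  u = 2
  (w (w (u) (w (u) (u))) (u)) = w(1, 2) = 0
  (w (u) (w (w (u) (w (u) (u))) (u))) = w(2, 0) = 0
  u = 2
  (w (w (u) (w (w (u) (w (u) (u))) (u))) (u)) = w(0, 2) = 0


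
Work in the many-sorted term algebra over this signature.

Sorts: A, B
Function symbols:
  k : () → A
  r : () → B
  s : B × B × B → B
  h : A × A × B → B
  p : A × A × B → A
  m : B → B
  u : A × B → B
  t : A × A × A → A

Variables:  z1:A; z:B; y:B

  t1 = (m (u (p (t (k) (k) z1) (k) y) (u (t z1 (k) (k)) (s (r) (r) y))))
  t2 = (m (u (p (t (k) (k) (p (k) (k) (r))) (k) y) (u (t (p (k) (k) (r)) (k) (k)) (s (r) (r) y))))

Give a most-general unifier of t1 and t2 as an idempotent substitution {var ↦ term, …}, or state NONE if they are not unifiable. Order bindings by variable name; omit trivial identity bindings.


{z1 ↦ (p (k) (k) (r))}


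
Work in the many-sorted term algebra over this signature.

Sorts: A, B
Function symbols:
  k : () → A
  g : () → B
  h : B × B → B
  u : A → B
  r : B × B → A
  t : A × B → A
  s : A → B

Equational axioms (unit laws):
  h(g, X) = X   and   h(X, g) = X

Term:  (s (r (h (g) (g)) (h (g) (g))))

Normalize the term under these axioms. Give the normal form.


normal form = (s (r (g) (g)))

1. (s (r (h (g) (g)) (h (g) (g))))  →  (s (r (g) (h (g) (g))))
2. (s (r (g) (h (g) (g))))  →  (s (r (g) (g)))


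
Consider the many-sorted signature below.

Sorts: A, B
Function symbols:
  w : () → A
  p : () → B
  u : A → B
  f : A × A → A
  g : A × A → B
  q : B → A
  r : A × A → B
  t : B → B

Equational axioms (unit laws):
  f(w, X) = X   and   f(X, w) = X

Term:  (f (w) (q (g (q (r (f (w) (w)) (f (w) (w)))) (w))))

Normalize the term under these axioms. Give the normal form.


normal form = (q (g (q (r (w) (w))) (w)))

1. (f (w) (q (g (q (r (f (w) (w)) (f (w) (w)))) (w))))  →  (q (g (q (r (f (w) (w)) (f (w) (w)))) (w)))
2. (q (g (q (r (f (w) (w)) (f (w) (w)))) (w)))  →  (q (g (q (r (w) (f (w) (w)))) (w)))
3. (q (g (q (r (w) (f (w) (w)))) (w)))  →  (q (g (q (r (w) (w))) (w)))


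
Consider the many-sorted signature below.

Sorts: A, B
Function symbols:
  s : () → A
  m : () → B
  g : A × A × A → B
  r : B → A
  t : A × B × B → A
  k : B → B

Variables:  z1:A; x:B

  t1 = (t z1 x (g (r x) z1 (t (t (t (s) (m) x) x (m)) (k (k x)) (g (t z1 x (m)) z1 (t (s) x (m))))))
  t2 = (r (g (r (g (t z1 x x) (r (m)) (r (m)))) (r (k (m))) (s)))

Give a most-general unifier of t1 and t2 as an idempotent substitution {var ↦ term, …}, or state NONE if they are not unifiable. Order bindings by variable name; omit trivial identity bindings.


head clash or occurs-check failure — not unifiable

NONE (not unifiable)


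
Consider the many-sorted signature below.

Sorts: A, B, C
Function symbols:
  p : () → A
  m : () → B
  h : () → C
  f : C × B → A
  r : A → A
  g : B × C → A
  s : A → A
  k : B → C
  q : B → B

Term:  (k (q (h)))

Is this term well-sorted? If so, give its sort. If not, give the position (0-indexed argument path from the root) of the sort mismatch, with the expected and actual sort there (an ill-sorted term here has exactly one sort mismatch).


    (h) : C
  (q (h)) : ✗ arg 0 at [0, 0] has sort C, expected B

ill-sorted at position [0, 0]: expected B, got C


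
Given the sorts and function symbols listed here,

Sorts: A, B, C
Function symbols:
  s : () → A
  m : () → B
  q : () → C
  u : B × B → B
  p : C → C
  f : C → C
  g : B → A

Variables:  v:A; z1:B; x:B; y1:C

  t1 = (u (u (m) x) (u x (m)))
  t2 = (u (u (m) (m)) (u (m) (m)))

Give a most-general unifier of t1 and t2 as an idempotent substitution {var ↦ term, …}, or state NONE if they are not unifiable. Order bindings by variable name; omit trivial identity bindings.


{x ↦ (m)}


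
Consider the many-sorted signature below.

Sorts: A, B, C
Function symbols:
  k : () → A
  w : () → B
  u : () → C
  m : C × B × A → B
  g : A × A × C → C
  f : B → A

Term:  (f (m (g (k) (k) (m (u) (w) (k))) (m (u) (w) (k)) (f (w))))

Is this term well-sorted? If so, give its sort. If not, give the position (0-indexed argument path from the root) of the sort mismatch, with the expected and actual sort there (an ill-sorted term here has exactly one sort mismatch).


ill-sorted at position [0, 0, 2]: expected C, got B

      (k) : A
      (k) : A
        (u) : C
        (w) : B
        (k) : A
      (m (u) (w) (k)) : B
    (g (k) (k) (m (u) (w) (k))) : ✗ arg 2 at [0, 0, 2] has sort B, expected C
      (u) : C
      (w) : B
      (k) : A
    (m (u) (w) (k)) : B
      (w) : B
    (f (w)) : A


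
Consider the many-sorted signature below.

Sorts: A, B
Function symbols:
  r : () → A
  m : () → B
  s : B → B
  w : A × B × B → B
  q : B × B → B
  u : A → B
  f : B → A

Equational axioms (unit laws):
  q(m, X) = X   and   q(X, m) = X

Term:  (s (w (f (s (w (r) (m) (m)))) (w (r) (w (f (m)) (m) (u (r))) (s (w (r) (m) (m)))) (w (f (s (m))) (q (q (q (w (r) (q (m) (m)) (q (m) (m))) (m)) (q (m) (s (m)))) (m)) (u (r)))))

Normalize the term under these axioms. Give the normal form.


normal form = (s (w (f (s (w (r) (m) (m)))) (w (r) (w (f (m)) (m) (u (r))) (s (w (r) (m) (m)))) (w (f (s (m))) (q (w (r) (m) (m)) (s (m))) (u (r)))))

1. (s (w (f (s (w (r) (m) (m)))) (w (r) (w (f (m)) (m) (u (r))) (s (w (r) (m) (m)))) (w (f (s (m))) (q (q (q (w (r) (q (m) (m)) (q (m) (m))) (m)) (q (m) (s (m)))) (m)) (u (r)))))  →  (s (w (f (s (w (r) (m) (m)))) (w (r) (w (f (m)) (m) (u (r))) (s (w (r) (m) (m)))) (w (f (s (m))) (q (q (w (r) (q (m) (m)) (q (m) (m))) (m)) (q (m) (s (m)))) (u (r)))))
2. (s (w (f (s (w (r) (m) (m)))) (w (r) (w (f (m)) (m) (u (r))) (s (w (r) (m) (m)))) (w (f (s (m))) (q (q (w (r) (q (m) (m)) (q (m) (m))) (m)) (q (m) (s (m)))) (u (r)))))  →  (s (w (f (s (w (r) (m) (m)))) (w (r) (w (f (m)) (m) (u (r))) (s (w (r) (m) (m)))) (w (f (s (m))) (q (w (r) (q (m) (m)) (q (m) (m))) (q (m) (s (m)))) (u (r)))))
3. (s (w (f (s (w (r) (m) (m)))) (w (r) (w (f (m)) (m) (u (r))) (s (w (r) (m) (m)))) (w (f (s (m))) (q (w (r) (q (m) (m)) (q (m) (m))) (q (m) (s (m)))) (u (r)))))  →  (s (w (f (s (w (r) (m) (m)))) (w (r) (w (f (m)) (m) (u (r))) (s (w (r) (m) (m)))) (w (f (s (m))) (q (w (r) (m) (q (m) (m))) (q (m) (s (m)))) (u (r)))))
4. (s (w (f (s (w (r) (m) (m)))) (w (r) (w (f (m)) (m) (u (r))) (s (w (r) (m) (m)))) (w (f (s (m))) (q (w (r) (m) (q (m) (m))) (q (m) (s (m)))) (u (r)))))  →  (s (w (f (s (w (r) (m) (m)))) (w (r) (w (f (m)) (m) (u (r))) (s (w (r) (m) (m)))) (w (f (s (m))) (q (w (r) (m) (m)) (q (m) (s (m)))) (u (r)))))
5. (s (w (f (s (w (r) (m) (m)))) (w (r) (w (f (m)) (m) (u (r))) (s (w (r) (m) (m)))) (w (f (s (m))) (q (w (r) (m) (m)) (q (m) (s (m)))) (u (r)))))  →  (s (w (f (s (w (r) (m) (m)))) (w (r) (w (f (m)) (m) (u (r))) (s (w (r) (m) (m)))) (w (f (s (m))) (q (w (r) (m) (m)) (s (m))) (u (r)))))


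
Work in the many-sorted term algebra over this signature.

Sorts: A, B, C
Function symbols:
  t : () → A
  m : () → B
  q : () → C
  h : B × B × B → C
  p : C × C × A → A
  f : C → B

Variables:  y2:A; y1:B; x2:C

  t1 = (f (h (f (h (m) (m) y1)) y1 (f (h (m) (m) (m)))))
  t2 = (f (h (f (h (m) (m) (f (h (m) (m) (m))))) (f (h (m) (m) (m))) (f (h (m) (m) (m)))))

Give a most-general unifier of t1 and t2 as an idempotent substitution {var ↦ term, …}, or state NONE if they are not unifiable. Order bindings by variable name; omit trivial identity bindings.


{y1 ↦ (f (h (m) (m) (m)))}


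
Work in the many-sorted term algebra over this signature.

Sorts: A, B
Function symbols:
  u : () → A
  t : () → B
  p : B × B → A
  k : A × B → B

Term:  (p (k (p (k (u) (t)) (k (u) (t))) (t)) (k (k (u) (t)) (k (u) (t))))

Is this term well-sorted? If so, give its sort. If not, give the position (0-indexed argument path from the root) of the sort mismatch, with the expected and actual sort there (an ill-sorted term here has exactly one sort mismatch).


ill-sorted at position [1, 0]: expected A, got B

        (u) : A
        (t) : B
      (k (u) (t)) : B
        (u) : A
        (t) : B
      (k (u) (t)) : B
    (p (k (u) (t)) (k (u) (t))) : A
    (t) : B
  (k (p (k (u) (t)) (k (u) (t))) (t)) : B
      (u) : A
      (t) : B
    (k (u) (t)) : B
      (u) : A
      (t) : B
    (k (u) (t)) : B
  (k (k (u) (t)) (k (u) (t))) : ✗ arg 0 at [1, 0] has sort B, expected A


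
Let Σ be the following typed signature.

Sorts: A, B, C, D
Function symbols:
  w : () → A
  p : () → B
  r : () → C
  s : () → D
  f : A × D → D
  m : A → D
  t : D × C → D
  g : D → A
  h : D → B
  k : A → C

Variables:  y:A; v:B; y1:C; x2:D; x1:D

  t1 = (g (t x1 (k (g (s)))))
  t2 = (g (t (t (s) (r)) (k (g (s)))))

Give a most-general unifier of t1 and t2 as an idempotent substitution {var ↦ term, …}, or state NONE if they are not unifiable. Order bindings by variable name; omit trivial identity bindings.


{x1 ↦ (t (s) (r))}


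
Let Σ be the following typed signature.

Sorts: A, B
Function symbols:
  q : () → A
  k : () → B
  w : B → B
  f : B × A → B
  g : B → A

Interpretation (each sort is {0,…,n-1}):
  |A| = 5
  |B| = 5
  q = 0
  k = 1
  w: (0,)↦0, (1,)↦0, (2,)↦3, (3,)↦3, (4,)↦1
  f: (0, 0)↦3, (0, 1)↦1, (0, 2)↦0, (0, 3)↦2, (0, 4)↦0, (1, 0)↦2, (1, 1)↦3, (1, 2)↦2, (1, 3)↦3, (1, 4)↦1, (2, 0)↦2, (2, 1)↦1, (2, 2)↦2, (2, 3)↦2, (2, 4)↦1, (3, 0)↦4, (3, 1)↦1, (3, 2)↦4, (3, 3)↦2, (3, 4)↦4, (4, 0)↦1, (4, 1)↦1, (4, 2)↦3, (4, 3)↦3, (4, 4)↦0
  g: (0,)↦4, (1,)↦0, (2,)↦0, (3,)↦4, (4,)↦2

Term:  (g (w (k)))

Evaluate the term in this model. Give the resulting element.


  k = 1
  (w (k)) = w(1,) = 0
  (g (w (k))) = g(0,) = 4

value = 4


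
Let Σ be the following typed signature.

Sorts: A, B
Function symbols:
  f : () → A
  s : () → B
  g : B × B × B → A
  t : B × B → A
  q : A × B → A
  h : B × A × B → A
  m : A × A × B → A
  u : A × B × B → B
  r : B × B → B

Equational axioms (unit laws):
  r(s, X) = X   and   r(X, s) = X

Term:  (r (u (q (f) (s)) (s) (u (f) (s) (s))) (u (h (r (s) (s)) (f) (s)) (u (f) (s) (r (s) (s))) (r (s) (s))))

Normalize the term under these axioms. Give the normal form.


normal form = (r (u (q (f) (s)) (s) (u (f) (s) (s))) (u (h (s) (f) (s)) (u (f) (s) (s)) (s)))

1. (r (u (q (f) (s)) (s) (u (f) (s) (s))) (u (h (r (s) (s)) (f) (s)) (u (f) (s) (r (s) (s))) (r (s) (s))))  →  (r (u (q (f) (s)) (s) (u (f) (s) (s))) (u (h (s) (f) (s)) (u (f) (s) (r (s) (s))) (r (s) (s))))
2. (r (u (q (f) (s)) (s) (u (f) (s) (s))) (u (h (s) (f) (s)) (u (f) (s) (r (s) (s))) (r (s) (s))))  →  (r (u (q (f) (s)) (s) (u (f) (s) (s))) (u (h (s) (f) (s)) (u (f) (s) (s)) (r (s) (s))))
3. (r (u (q (f) (s)) (s) (u (f) (s) (s))) (u (h (s) (f) (s)) (u (f) (s) (s)) (r (s) (s))))  →  (r (u (q (f) (s)) (s) (u (f) (s) (s))) (u (h (s) (f) (s)) (u (f) (s) (s)) (s)))


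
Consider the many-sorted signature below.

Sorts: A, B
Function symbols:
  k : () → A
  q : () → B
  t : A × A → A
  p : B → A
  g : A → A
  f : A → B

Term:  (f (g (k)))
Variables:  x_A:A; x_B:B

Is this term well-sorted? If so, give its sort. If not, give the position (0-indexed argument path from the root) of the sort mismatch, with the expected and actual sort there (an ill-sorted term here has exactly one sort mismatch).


well-sorted; sort = B

    (k) : A
  (g (k)) : A
(f (g (k))) : B


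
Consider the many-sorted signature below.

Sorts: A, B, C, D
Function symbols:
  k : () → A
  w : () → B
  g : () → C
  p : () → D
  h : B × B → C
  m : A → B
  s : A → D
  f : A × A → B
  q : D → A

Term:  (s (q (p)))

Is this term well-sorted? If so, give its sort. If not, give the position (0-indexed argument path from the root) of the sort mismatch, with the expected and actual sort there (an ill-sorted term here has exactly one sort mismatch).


well-sorted; sort = D

    (p) : D
  (q (p)) : A
(s (q (p))) : D


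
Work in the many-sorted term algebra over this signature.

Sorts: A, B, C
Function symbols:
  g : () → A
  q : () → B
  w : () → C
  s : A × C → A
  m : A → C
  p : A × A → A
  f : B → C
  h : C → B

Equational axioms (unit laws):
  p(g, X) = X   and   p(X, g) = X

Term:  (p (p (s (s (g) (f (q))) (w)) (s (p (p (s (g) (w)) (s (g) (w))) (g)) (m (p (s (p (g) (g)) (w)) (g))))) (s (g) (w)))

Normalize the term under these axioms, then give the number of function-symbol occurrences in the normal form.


1. (p (p (s (s (g) (f (q))) (w)) (s (p (p (s (g) (w)) (s (g) (w))) (g)) (m (p (s (p (g) (g)) (w)) (g))))) (s (g) (w)))  →  (p (p (s (s (g) (f (q))) (w)) (s (p (s (g) (w)) (s (g) (w))) (m (p (s (p (g) (g)) (w)) (g))))) (s (g) (w)))
2. (p (p (s (s (g) (f (q))) (w)) (s (p (s (g) (w)) (s (g) (w))) (m (p (s (p (g) (g)) (w)) (g))))) (s (g) (w)))  →  (p (p (s (s (g) (f (q))) (w)) (s (p (s (g) (w)) (s (g) (w))) (m (s (p (g) (g)) (w))))) (s (g) (w)))
3. (p (p (s (s (g) (f (q))) (w)) (s (p (s (g) (w)) (s (g) (w))) (m (s (p (g) (g)) (w))))) (s (g) (w)))  →  (p (p (s (s (g) (f (q))) (w)) (s (p (s (g) (w)) (s (g) (w))) (m (s (g) (w))))) (s (g) (w)))
normal form: (p (p (s (s (g) (f (q))) (w)) (s (p (s (g) (w)) (s (g) (w))) (m (s (g) (w))))) (s (g) (w)))

size = 23


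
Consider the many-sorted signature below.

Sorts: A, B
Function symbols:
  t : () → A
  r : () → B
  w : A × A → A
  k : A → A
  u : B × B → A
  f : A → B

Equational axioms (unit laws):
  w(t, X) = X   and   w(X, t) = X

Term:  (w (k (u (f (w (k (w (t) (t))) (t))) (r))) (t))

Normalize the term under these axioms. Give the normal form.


1. (w (k (u (f (w (k (w (t) (t))) (t))) (r))) (t))  →  (k (u (f (w (k (w (t) (t))) (t))) (r)))
2. (k (u (f (w (k (w (t) (t))) (t))) (r)))  →  (k (u (f (k (w (t) (t)))) (r)))
3. (k (u (f (k (w (t) (t)))) (r)))  →  (k (u (f (k (t))) (r)))

normal form = (k (u (f (k (t))) (r)))


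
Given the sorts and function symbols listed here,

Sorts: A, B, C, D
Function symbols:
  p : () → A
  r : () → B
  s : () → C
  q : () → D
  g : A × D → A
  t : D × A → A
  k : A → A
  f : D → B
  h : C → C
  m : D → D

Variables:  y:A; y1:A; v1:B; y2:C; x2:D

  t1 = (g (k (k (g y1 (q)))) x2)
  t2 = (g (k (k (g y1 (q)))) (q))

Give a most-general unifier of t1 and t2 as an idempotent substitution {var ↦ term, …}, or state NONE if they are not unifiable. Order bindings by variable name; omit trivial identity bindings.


{x2 ↦ (q)}


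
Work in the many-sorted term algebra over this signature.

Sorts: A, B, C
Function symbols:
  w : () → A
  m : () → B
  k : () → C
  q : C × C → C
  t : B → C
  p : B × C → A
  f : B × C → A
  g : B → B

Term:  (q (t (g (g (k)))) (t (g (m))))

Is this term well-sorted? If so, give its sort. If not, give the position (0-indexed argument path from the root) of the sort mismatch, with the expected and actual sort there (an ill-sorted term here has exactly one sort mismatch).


        (k) : C
      (g (k)) : ✗ arg 0 at [0, 0, 0, 0] has sort C, expected B
      (m) : B
    (g (m)) : B
  (t (g (m))) : C

ill-sorted at position [0, 0, 0, 0]: expected B, got C


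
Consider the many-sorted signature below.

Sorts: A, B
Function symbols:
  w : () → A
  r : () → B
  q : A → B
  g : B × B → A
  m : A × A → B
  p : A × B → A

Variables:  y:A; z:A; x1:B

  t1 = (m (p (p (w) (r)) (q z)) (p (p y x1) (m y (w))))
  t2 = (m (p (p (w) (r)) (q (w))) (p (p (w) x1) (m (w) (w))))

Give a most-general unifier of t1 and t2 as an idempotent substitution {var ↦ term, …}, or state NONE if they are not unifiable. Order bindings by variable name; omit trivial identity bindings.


{y ↦ (w), z ↦ (w)}


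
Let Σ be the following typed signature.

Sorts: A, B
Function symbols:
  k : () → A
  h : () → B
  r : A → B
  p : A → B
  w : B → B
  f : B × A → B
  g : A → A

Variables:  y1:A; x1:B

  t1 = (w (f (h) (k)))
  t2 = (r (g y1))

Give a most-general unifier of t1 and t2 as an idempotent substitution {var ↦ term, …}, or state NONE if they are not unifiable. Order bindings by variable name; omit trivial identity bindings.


NONE (not unifiable)

head clash or occurs-check failure — not unifiable


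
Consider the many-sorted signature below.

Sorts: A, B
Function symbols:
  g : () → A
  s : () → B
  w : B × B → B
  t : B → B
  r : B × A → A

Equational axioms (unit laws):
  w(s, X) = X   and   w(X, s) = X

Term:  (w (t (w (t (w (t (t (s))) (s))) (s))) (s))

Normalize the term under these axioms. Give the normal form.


normal form = (t (t (t (t (s)))))

1. (w (t (w (t (w (t (t (s))) (s))) (s))) (s))  →  (t (w (t (w (t (t (s))) (s))) (s)))
2. (t (w (t (w (t (t (s))) (s))) (s)))  →  (t (t (w (t (t (s))) (s))))
3. (t (t (w (t (t (s))) (s))))  →  (t (t (t (t (s)))))


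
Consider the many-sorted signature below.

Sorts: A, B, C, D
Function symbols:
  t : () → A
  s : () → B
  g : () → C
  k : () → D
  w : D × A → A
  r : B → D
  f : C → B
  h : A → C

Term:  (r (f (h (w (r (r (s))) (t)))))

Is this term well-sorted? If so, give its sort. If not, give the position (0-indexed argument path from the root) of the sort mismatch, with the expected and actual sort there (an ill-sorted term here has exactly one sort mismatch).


            (s) : B
          (r (s)) : D
        (r (r (s))) : ✗ arg 0 at [0, 0, 0, 0, 0] has sort D, expected B
        (t) : A

ill-sorted at position [0, 0, 0, 0, 0]: expected B, got D


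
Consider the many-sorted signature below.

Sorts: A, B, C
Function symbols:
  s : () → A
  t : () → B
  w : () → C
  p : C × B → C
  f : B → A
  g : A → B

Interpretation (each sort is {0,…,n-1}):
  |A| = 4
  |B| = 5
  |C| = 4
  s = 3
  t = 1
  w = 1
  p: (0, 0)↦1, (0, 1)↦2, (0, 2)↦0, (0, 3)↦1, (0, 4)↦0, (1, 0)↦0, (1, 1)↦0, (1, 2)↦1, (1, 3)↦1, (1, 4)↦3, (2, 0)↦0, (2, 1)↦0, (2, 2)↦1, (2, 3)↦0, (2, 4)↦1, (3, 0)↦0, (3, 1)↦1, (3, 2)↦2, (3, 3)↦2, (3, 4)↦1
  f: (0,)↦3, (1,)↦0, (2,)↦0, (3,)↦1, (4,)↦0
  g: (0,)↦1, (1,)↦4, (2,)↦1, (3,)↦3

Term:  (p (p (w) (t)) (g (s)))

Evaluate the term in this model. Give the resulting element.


  w = 1
  t = 1
  (p (w) (t)) = p(1, 1) = 0
  s = 3
  (g (s)) = g(3,) = 3
  (p (p (w) (t)) (g (s))) = p(0, 3) = 1

value = 1


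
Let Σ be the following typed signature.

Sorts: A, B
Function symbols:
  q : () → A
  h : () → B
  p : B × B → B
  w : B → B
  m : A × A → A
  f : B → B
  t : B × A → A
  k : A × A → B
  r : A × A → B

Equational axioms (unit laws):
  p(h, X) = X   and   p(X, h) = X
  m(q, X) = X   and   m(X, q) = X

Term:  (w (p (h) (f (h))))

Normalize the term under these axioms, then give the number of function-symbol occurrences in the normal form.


1. (w (p (h) (f (h))))  →  (w (f (h)))
normal form: (w (f (h)))

size = 3


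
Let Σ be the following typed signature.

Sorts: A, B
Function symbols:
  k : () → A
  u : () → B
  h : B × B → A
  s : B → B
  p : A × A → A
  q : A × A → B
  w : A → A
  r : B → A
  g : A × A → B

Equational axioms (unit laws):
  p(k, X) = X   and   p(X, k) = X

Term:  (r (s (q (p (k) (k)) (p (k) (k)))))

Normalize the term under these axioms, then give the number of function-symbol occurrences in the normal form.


1. (r (s (q (p (k) (k)) (p (k) (k)))))  →  (r (s (q (k) (p (k) (k)))))
2. (r (s (q (k) (p (k) (k)))))  →  (r (s (q (k) (k))))
normal form: (r (s (q (k) (k))))

size = 5


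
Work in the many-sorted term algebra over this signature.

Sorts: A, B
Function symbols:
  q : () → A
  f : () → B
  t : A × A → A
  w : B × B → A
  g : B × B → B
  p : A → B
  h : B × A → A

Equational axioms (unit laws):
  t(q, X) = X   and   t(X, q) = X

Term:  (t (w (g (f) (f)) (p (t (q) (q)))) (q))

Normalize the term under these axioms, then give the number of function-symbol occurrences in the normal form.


size = 6

1. (t (w (g (f) (f)) (p (t (q) (q)))) (q))  →  (w (g (f) (f)) (p (t (q) (q))))
2. (w (g (f) (f)) (p (t (q) (q))))  →  (w (g (f) (f)) (p (q)))
normal form: (w (g (f) (f)) (p (q)))


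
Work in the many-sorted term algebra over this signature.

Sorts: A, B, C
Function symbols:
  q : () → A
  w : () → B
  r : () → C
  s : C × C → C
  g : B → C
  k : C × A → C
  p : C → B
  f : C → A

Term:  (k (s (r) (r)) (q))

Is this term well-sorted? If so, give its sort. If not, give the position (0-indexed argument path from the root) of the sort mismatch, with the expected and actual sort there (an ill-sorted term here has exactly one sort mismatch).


well-sorted; sort = C

    (r) : C
    (r) : C
  (s (r) (r)) : C
  (q) : A
(k (s (r) (r)) (q)) : C


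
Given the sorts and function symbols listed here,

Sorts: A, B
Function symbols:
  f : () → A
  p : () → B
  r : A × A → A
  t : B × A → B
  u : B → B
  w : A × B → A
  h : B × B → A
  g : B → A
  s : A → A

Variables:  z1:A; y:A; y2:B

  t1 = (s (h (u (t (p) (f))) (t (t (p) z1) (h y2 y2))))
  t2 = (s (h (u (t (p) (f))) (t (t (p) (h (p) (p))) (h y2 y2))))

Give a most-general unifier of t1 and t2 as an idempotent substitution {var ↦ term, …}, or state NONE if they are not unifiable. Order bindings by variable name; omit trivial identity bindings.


{z1 ↦ (h (p) (p))}


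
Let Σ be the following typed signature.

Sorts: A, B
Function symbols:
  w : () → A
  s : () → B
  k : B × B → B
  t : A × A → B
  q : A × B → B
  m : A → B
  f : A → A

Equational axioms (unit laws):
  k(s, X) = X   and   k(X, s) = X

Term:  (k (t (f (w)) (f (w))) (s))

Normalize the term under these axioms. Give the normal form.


normal form = (t (f (w)) (f (w)))

1. (k (t (f (w)) (f (w))) (s))  →  (t (f (w)) (f (w)))


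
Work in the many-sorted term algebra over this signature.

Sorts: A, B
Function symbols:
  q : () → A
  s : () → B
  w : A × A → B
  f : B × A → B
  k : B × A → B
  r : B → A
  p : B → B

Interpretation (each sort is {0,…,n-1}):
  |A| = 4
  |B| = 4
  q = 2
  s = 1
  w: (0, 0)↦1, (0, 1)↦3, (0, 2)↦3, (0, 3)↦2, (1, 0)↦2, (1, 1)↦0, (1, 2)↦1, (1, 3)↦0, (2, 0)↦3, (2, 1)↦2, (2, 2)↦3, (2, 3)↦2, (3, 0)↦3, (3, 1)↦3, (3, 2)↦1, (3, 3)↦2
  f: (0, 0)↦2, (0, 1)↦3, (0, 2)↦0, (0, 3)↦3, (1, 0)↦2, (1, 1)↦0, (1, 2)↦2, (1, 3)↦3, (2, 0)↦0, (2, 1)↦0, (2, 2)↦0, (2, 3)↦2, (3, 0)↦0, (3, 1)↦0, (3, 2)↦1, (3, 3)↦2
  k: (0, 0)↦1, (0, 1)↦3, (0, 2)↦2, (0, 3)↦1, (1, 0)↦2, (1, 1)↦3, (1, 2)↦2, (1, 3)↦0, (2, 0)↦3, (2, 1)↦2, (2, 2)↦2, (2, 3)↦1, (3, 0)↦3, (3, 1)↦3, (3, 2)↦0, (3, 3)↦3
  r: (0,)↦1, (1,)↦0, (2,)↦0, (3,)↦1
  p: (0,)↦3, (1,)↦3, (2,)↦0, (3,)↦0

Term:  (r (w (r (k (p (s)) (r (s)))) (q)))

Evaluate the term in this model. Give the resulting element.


value = 0

  s = 1
  (p (s)) = p(1,) = 3
  s = 1
  (r (s)) = r(1,) = 0
  (k (p (s)) (r (s))) = k(3, 0) = 3
  (r (k (p (s)) (r (s)))) = r(3,) = 1
  q = 2
  (w (r (k (p (s)) (r (s)))) (q)) = w(1, 2) = 1
  (r (w (r (k (p (s)) (r (s)))) (q))) = r(1,) = 0


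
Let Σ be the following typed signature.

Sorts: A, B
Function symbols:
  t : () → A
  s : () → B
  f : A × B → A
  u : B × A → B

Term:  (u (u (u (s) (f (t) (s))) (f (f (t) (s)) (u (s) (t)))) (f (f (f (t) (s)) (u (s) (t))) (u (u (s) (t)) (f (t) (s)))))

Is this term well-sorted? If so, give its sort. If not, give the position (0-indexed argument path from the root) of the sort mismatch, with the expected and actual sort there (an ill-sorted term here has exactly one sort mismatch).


well-sorted; sort = B

      (s) : B
        (t) : A
        (s) : B
      (f (t) (s)) : A
    (u (s) (f (t) (s))) : B
        (t) : A
        (s) : B
      (f (t) (s)) : A
        (s) : B
        (t) : A
      (u (s) (t)) : B
    (f (f (t) (s)) (u (s) (t))) : A
  (u (u (s) (f (t) (s))) (f (f (t) (s)) (u (s) (t)))) : B
        (t) : A
        (s) : B
      (f (t) (s)) : A
        (s) : B
        (t) : A
      (u (s) (t)) : B
    (f (f (t) (s)) (u (s) (t))) : A
        (s) : B
        (t) : A
      (u (s) (t)) : B
        (t) : A
        (s) : B
      (f (t) (s)) : A
    (u (u (s) (t)) (f (t) (s))) : B
  (f (f (f (t) (s)) (u (s) (t))) (u (u (s) (t)) (f (t) (s)))) : A
(u (u (u (s) (f (t) (s))) (f (f (t) (s)) (u (s) (t)))) (f (f (f (t) (s)) (u (s) (t))) (u (u (s) (t)) (f (t) (s))))) : B


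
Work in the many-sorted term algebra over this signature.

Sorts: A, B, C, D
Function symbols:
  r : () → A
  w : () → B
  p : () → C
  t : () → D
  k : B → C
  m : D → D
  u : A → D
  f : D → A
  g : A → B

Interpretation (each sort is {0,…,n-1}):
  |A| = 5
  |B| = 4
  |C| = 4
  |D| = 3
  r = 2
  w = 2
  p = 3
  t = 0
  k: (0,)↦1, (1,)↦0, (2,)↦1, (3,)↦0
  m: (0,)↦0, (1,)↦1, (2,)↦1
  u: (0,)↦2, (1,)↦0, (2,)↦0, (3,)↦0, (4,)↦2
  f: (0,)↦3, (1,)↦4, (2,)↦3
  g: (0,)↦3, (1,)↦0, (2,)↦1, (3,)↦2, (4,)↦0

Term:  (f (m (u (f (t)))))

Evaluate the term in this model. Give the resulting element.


value = 3

  t = 0
  (f (t)) = f(0,) = 3
  (u (f (t))) = u(3,) = 0
  (m (u (f (t)))) = m(0,) = 0
  (f (m (u (f (t))))) = f(0,) = 3


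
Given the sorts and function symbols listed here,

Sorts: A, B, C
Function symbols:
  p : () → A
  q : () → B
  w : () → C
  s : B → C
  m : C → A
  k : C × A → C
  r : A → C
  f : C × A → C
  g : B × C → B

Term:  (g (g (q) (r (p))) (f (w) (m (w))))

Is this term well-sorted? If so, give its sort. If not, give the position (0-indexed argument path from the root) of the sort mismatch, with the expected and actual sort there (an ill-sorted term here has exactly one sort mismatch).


well-sorted; sort = B

    (q) : B
      (p) : A
    (r (p)) : C
  (g (q) (r (p))) : B
    (w) : C
      (w) : C
    (m (w)) : A
  (f (w) (m (w))) : C
(g (g (q) (r (p))) (f (w) (m (w)))) : B


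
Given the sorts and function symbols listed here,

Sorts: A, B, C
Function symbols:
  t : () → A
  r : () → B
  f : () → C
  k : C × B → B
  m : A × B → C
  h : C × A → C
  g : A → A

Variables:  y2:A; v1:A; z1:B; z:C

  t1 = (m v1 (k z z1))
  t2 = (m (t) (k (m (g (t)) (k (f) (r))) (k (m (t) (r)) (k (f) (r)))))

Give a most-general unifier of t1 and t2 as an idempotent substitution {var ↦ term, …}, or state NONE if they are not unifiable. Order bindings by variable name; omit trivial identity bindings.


{v1 ↦ (t), z ↦ (m (g (t)) (k (f) (r))), z1 ↦ (k (m (t) (r)) (k (f) (r)))}


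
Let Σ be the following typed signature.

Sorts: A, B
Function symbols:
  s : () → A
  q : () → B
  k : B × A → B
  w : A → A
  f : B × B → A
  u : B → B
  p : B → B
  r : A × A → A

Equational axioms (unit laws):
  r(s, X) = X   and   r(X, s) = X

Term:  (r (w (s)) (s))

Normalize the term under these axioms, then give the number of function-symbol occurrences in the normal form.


size = 2

1. (r (w (s)) (s))  →  (w (s))
normal form: (w (s))


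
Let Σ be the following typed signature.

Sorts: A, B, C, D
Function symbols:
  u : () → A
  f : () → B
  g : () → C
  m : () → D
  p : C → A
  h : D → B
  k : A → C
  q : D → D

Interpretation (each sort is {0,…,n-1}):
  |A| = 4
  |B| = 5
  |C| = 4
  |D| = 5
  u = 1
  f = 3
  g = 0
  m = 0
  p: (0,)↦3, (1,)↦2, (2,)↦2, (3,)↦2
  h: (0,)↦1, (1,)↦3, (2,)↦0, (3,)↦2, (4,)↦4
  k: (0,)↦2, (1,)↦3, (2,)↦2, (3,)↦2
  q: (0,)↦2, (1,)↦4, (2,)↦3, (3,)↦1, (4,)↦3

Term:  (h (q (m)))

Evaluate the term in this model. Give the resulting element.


  m = 0
  (q (m)) = q(0,) = 2
  (h (q (m))) = h(2,) = 0

value = 0


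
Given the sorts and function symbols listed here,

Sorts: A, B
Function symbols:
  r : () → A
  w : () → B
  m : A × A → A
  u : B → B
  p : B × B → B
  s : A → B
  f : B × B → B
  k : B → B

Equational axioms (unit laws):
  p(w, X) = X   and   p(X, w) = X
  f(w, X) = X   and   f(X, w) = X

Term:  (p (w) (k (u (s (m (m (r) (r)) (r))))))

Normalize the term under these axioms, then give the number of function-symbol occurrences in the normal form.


1. (p (w) (k (u (s (m (m (r) (r)) (r))))))  →  (k (u (s (m (m (r) (r)) (r)))))
normal form: (k (u (s (m (m (r) (r)) (r)))))

size = 8
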